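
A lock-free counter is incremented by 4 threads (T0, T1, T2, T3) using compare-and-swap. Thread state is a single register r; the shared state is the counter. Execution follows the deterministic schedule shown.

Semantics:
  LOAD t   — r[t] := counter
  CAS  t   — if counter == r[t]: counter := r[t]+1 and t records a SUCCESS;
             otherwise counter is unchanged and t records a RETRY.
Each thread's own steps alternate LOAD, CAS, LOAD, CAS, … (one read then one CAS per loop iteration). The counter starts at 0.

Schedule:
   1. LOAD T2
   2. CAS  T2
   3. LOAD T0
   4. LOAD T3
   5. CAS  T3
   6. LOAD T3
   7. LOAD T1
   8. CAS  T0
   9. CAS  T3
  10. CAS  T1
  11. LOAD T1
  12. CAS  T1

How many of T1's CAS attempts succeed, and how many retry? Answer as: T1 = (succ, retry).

T1 = (1, 1)

   1) LOAD T2:  M=0  r_T2=0
   2) CAS  T2:  M=1  r_T2=0 ✓
   3) LOAD T0:  M=1  r_T0=1
   4) LOAD T3:  M=1  r_T3=1
   5) CAS  T3:  M=2  r_T3=1 ✓
   6) LOAD T3:  M=2  r_T3=2
   7) LOAD T1:  M=2  r_T1=2
   8) CAS  T0:  M=2  r_T0=1 ✗
   9) CAS  T3:  M=3  r_T3=2 ✓
  10) CAS  T1:  M=3  r_T1=2 ✗
  11) LOAD T1:  M=3  r_T1=3
  12) CAS  T1:  M=4  r_T1=3 ✓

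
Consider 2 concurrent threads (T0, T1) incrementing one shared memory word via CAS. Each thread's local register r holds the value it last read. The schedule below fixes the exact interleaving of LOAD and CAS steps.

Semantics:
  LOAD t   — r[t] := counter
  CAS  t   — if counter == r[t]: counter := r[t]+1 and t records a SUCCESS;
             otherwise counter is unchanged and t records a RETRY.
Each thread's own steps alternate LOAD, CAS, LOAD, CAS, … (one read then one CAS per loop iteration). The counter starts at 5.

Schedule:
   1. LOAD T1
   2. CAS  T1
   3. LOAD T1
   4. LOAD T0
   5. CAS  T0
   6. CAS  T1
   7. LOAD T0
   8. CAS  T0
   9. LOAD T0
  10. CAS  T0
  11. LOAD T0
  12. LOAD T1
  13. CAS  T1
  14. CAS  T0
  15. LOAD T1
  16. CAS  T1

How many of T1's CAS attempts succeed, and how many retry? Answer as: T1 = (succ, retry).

T1 = (3, 1)

T1 LOAD — after: cnt=5, r=5 — load
T1 CAS — after: cnt=6, r=5 — ok
T1 LOAD — after: cnt=6, r=6 — load
T0 LOAD — after: cnt=6, r=6 — load
T0 CAS — after: cnt=7, r=6 — ok
T1 CAS — after: cnt=7, r=6 — retry
T0 LOAD — after: cnt=7, r=7 — load
T0 CAS — after: cnt=8, r=7 — ok
T0 LOAD — after: cnt=8, r=8 — load
T0 CAS — after: cnt=9, r=8 — ok
T0 LOAD — after: cnt=9, r=9 — load
T1 LOAD — after: cnt=9, r=9 — load
T1 CAS — after: cnt=10, r=9 — ok
T0 CAS — after: cnt=10, r=9 — retry
T1 LOAD — after: cnt=10, r=10 — load
T1 CAS — after: cnt=11, r=10 — ok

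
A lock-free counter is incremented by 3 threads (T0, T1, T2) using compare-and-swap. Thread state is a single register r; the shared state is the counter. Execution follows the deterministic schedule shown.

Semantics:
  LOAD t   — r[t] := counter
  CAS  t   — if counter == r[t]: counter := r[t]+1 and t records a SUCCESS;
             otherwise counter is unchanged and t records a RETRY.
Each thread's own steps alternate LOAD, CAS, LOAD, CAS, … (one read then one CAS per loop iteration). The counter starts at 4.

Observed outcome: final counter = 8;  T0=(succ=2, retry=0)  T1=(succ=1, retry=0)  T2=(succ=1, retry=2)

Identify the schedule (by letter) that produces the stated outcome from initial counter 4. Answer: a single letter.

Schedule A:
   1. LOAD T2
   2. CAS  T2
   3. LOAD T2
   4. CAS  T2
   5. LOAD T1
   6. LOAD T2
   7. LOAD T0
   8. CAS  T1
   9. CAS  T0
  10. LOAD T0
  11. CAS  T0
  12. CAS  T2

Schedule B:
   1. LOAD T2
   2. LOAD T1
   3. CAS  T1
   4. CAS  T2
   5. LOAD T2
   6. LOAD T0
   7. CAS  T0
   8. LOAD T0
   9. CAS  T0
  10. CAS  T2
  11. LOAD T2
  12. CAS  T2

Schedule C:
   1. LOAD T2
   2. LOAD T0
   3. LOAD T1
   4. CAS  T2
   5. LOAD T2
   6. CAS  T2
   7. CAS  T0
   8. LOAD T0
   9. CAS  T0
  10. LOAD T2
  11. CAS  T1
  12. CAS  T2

Tracing schedule B:
step 1: T2 LOAD ⇒ load; ctr=4 reg=4
step 2: T1 LOAD ⇒ load; ctr=4 reg=4
step 3: T1 CAS ⇒ ok; ctr=5 reg=4
step 4: T2 CAS ⇒ retry; ctr=5 reg=4
step 5: T2 LOAD ⇒ load; ctr=5 reg=5
step 6: T0 LOAD ⇒ load; ctr=5 reg=5
step 7: T0 CAS ⇒ ok; ctr=6 reg=5
step 8: T0 LOAD ⇒ load; ctr=6 reg=6
step 9: T0 CAS ⇒ ok; ctr=7 reg=6
step 10: T2 CAS ⇒ retry; ctr=7 reg=5
step 11: T2 LOAD ⇒ load; ctr=7 reg=7
step 12: T2 CAS ⇒ ok; ctr=8 reg=7

B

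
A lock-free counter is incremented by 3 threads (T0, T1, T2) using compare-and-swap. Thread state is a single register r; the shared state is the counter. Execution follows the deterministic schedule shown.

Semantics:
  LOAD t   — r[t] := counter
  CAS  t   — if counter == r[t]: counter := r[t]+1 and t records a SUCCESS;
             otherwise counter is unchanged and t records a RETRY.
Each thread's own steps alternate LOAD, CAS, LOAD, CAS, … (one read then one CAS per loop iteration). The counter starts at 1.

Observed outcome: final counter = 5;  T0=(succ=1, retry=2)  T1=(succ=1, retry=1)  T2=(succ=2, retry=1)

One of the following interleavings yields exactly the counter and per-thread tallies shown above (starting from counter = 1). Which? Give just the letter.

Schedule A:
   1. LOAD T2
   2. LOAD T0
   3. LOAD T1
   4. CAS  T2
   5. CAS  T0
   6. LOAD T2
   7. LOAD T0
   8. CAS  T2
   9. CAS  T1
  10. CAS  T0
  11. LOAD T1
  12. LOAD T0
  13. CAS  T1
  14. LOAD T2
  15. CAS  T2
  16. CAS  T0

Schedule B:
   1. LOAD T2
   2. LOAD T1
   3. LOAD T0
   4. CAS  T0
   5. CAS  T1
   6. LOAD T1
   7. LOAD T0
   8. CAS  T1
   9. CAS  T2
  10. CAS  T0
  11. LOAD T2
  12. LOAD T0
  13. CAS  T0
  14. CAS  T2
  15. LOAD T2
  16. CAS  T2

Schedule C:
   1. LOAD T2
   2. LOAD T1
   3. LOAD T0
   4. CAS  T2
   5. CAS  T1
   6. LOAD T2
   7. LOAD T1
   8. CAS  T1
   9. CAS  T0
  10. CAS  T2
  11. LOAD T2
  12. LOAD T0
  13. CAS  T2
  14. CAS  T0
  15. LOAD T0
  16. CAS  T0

Simulating candidate C:
1. LOAD T2 → mem=1 r[T2]=1 [LOAD]
2. LOAD T1 → mem=1 r[T1]=1 [LOAD]
3. LOAD T0 → mem=1 r[T0]=1 [LOAD]
4. CAS T2 → mem=2 r[T2]=1 [OK]
5. CAS T1 → mem=2 r[T1]=1 [RETRY]
6. LOAD T2 → mem=2 r[T2]=2 [LOAD]
7. LOAD T1 → mem=2 r[T1]=2 [LOAD]
8. CAS T1 → mem=3 r[T1]=2 [OK]
9. CAS T0 → mem=3 r[T0]=1 [RETRY]
10. CAS T2 → mem=3 r[T2]=2 [RETRY]
11. LOAD T2 → mem=3 r[T2]=3 [LOAD]
12. LOAD T0 → mem=3 r[T0]=3 [LOAD]
13. CAS T2 → mem=4 r[T2]=3 [OK]
14. CAS T0 → mem=4 r[T0]=3 [RETRY]
15. LOAD T0 → mem=4 r[T0]=4 [LOAD]
16. CAS T0 → mem=5 r[T0]=4 [OK]

C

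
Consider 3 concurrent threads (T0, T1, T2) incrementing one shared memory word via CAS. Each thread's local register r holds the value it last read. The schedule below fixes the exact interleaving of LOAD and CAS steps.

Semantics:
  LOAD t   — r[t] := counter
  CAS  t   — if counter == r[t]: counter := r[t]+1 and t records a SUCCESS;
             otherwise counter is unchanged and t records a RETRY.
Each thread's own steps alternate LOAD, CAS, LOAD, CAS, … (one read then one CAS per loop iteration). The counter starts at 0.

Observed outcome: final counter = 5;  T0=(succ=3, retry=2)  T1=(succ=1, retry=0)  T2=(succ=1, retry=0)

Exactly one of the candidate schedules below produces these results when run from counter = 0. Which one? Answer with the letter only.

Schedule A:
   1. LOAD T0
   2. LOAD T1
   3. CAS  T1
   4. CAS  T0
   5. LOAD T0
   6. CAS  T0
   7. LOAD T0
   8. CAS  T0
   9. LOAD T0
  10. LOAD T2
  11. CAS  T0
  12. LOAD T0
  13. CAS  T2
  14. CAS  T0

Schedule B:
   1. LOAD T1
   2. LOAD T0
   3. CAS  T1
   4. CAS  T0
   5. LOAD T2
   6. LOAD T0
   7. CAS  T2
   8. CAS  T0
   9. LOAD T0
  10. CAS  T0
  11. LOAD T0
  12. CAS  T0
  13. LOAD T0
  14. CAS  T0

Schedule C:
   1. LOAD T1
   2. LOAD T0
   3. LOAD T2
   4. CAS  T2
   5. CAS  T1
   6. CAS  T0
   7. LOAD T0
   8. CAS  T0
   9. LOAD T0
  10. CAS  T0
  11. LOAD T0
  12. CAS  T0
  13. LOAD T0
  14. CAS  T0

Simulating candidate B:
1. LOAD T1 → mem=0 r[T1]=0 [LOAD]
2. LOAD T0 → mem=0 r[T0]=0 [LOAD]
3. CAS T1 → mem=1 r[T1]=0 [OK]
4. CAS T0 → mem=1 r[T0]=0 [RETRY]
5. LOAD T2 → mem=1 r[T2]=1 [LOAD]
6. LOAD T0 → mem=1 r[T0]=1 [LOAD]
7. CAS T2 → mem=2 r[T2]=1 [OK]
8. CAS T0 → mem=2 r[T0]=1 [RETRY]
9. LOAD T0 → mem=2 r[T0]=2 [LOAD]
10. CAS T0 → mem=3 r[T0]=2 [OK]
11. LOAD T0 → mem=3 r[T0]=3 [LOAD]
12. CAS T0 → mem=4 r[T0]=3 [OK]
13. LOAD T0 → mem=4 r[T0]=4 [LOAD]
14. CAS T0 → mem=5 r[T0]=4 [OK]

B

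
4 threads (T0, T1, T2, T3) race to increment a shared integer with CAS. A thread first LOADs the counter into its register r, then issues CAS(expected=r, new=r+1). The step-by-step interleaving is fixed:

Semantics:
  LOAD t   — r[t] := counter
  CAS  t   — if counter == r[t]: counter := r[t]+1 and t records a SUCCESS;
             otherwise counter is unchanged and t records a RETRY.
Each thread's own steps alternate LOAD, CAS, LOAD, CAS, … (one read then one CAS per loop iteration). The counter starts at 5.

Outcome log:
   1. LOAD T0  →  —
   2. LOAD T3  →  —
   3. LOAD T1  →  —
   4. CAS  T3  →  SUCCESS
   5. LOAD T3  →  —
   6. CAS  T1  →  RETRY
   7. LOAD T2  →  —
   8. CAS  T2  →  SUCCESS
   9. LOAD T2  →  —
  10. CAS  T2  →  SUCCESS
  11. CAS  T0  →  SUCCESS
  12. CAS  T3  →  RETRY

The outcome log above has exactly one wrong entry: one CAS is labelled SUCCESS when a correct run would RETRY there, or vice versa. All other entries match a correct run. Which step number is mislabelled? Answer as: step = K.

Reference trace:
step 1: T0 LOAD ⇒ load; ctr=5 reg=5
step 2: T3 LOAD ⇒ load; ctr=5 reg=5
step 3: T1 LOAD ⇒ load; ctr=5 reg=5
step 4: T3 CAS ⇒ ok; ctr=6 reg=5
step 5: T3 LOAD ⇒ load; ctr=6 reg=6
step 6: T1 CAS ⇒ retry; ctr=6 reg=5
step 7: T2 LOAD ⇒ load; ctr=6 reg=6
step 8: T2 CAS ⇒ ok; ctr=7 reg=6
step 9: T2 LOAD ⇒ load; ctr=7 reg=7
step 10: T2 CAS ⇒ ok; ctr=8 reg=7
step 11: T0 CAS ⇒ retry; ctr=8 reg=5
step 12: T3 CAS ⇒ retry; ctr=8 reg=6
Log disagrees first at step 11.

step = 11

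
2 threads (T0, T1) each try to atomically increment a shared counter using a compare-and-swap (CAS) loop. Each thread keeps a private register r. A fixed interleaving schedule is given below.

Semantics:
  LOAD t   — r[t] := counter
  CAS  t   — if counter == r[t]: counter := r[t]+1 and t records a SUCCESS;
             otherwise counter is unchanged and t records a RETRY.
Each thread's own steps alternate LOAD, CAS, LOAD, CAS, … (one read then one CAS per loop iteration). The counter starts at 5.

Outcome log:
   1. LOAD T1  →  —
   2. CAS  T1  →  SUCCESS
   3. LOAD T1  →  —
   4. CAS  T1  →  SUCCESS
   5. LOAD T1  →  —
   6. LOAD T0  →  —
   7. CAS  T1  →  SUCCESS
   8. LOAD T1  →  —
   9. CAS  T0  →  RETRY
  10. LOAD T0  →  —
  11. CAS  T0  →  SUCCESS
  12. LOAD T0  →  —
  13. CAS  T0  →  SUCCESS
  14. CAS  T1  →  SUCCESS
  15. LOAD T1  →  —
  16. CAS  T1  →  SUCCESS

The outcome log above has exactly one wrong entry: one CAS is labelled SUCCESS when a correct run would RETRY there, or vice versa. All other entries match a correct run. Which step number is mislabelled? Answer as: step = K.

step = 14

Re-executing:
   1) LOAD T1:  M=5  r_T1=5
   2) CAS  T1:  M=6  r_T1=5 ✓
   3) LOAD T1:  M=6  r_T1=6
   4) CAS  T1:  M=7  r_T1=6 ✓
   5) LOAD T1:  M=7  r_T1=7
   6) LOAD T0:  M=7  r_T0=7
   7) CAS  T1:  M=8  r_T1=7 ✓
   8) LOAD T1:  M=8  r_T1=8
   9) CAS  T0:  M=8  r_T0=7 ✗
  10) LOAD T0:  M=8  r_T0=8
  11) CAS  T0:  M=9  r_T0=8 ✓
  12) LOAD T0:  M=9  r_T0=9
  13) CAS  T0:  M=10  r_T0=9 ✓
  14) CAS  T1:  M=10  r_T1=8 ✗
  15) LOAD T1:  M=10  r_T1=10
  16) CAS  T1:  M=11  r_T1=10 ✓
Log disagrees first at step 14.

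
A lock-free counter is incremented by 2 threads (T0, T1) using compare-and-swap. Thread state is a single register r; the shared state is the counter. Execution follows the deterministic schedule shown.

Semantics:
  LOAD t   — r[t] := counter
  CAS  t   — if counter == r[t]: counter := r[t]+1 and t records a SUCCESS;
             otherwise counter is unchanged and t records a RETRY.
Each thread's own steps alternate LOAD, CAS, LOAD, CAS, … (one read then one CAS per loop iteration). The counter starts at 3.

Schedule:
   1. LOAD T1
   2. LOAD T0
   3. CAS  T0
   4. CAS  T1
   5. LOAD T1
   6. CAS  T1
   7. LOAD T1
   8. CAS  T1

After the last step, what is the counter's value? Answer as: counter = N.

[1] T1.load  rd  (counter 3, T1.r 3)
[2] T0.load  rd  (counter 3, T0.r 3)
[3] T0.cas  hit  (counter 4, T0.r 3)
[4] T1.cas  miss  (counter 4, T1.r 3)
[5] T1.load  rd  (counter 4, T1.r 4)
[6] T1.cas  hit  (counter 5, T1.r 4)
[7] T1.load  rd  (counter 5, T1.r 5)
[8] T1.cas  hit  (counter 6, T1.r 5)

counter = 6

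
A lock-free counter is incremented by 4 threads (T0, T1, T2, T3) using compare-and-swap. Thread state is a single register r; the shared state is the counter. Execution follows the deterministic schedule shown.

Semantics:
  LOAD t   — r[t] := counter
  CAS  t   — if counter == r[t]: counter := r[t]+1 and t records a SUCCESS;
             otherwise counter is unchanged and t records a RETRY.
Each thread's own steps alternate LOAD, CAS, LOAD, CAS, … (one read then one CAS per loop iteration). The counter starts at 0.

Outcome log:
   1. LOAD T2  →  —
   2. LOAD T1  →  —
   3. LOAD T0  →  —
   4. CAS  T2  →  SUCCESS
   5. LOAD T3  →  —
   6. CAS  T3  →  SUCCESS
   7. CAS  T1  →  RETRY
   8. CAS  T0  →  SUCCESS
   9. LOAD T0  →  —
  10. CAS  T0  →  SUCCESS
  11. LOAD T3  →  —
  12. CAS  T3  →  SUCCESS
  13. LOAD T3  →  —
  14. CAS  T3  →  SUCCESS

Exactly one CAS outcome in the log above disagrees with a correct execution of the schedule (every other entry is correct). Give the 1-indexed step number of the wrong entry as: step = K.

step = 8

Reference trace:
   1) LOAD T2:  M=0  r_T2=0
   2) LOAD T1:  M=0  r_T1=0
   3) LOAD T0:  M=0  r_T0=0
   4) CAS  T2:  M=1  r_T2=0 ✓
   5) LOAD T3:  M=1  r_T3=1
   6) CAS  T3:  M=2  r_T3=1 ✓
   7) CAS  T1:  M=2  r_T1=0 ✗
   8) CAS  T0:  M=2  r_T0=0 ✗
   9) LOAD T0:  M=2  r_T0=2
  10) CAS  T0:  M=3  r_T0=2 ✓
  11) LOAD T3:  M=3  r_T3=3
  12) CAS  T3:  M=4  r_T3=3 ✓
  13) LOAD T3:  M=4  r_T3=4
  14) CAS  T3:  M=5  r_T3=4 ✓
Mismatch at 8.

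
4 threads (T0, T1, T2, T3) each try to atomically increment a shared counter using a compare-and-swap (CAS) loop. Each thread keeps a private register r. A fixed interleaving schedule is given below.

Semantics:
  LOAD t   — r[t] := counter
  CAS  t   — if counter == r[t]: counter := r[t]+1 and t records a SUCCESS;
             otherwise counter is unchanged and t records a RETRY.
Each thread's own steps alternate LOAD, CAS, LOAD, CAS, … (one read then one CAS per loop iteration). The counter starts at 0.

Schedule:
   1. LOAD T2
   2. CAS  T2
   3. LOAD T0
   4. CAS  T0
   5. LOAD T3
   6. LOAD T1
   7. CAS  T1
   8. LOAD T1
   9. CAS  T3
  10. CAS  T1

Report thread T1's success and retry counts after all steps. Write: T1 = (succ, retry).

T1 = (2, 0)

[1] T2.load  rd  (counter 0, T2.r 0)
[2] T2.cas  hit  (counter 1, T2.r 0)
[3] T0.load  rd  (counter 1, T0.r 1)
[4] T0.cas  hit  (counter 2, T0.r 1)
[5] T3.load  rd  (counter 2, T3.r 2)
[6] T1.load  rd  (counter 2, T1.r 2)
[7] T1.cas  hit  (counter 3, T1.r 2)
[8] T1.load  rd  (counter 3, T1.r 3)
[9] T3.cas  miss  (counter 3, T3.r 2)
[10] T1.cas  hit  (counter 4, T1.r 3)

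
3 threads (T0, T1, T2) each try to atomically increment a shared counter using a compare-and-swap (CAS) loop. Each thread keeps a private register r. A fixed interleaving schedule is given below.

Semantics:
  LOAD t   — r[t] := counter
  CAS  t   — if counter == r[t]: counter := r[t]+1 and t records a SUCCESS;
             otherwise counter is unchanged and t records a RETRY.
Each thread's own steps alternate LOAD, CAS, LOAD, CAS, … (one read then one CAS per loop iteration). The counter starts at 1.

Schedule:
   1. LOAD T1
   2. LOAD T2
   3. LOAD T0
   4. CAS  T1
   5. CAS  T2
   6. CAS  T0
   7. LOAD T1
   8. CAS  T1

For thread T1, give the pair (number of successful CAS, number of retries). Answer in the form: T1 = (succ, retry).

T1 = (2, 0)

[1] T1.load  rd  (counter 1, T1.r 1)
[2] T2.load  rd  (counter 1, T2.r 1)
[3] T0.load  rd  (counter 1, T0.r 1)
[4] T1.cas  hit  (counter 2, T1.r 1)
[5] T2.cas  miss  (counter 2, T2.r 1)
[6] T0.cas  miss  (counter 2, T0.r 1)
[7] T1.load  rd  (counter 2, T1.r 2)
[8] T1.cas  hit  (counter 3, T1.r 2)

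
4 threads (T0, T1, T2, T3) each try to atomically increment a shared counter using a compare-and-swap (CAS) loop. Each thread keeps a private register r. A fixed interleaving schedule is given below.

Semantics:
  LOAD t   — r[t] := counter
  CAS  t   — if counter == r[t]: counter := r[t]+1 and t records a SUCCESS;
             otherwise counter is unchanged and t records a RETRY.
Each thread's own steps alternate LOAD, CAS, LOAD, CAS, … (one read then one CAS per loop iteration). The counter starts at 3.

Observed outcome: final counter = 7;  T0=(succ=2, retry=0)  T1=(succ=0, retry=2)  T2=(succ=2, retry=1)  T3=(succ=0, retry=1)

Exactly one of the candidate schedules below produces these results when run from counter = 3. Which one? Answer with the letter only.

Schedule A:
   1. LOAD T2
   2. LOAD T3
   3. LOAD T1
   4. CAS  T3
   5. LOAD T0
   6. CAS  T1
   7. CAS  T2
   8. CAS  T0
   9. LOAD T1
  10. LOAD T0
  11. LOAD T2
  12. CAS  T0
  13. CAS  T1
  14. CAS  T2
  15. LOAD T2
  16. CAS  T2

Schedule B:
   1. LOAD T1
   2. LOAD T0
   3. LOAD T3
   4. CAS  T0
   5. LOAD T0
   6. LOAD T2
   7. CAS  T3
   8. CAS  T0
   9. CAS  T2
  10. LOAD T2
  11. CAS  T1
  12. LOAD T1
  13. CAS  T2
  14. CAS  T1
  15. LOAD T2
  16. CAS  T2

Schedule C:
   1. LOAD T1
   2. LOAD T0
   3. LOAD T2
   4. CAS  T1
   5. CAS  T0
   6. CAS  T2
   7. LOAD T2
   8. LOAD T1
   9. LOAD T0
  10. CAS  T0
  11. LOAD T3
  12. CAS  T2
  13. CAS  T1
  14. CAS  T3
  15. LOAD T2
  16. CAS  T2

B

Tracing schedule B:
T1 LOAD — after: cnt=3, r=3 — load
T0 LOAD — after: cnt=3, r=3 — load
T3 LOAD — after: cnt=3, r=3 — load
T0 CAS — after: cnt=4, r=3 — ok
T0 LOAD — after: cnt=4, r=4 — load
T2 LOAD — after: cnt=4, r=4 — load
T3 CAS — after: cnt=4, r=3 — retry
T0 CAS — after: cnt=5, r=4 — ok
T2 CAS — after: cnt=5, r=4 — retry
T2 LOAD — after: cnt=5, r=5 — load
T1 CAS — after: cnt=5, r=3 — retry
T1 LOAD — after: cnt=5, r=5 — load
T2 CAS — after: cnt=6, r=5 — ok
T1 CAS — after: cnt=6, r=5 — retry
T2 LOAD — after: cnt=6, r=6 — load
T2 CAS — after: cnt=7, r=6 — ok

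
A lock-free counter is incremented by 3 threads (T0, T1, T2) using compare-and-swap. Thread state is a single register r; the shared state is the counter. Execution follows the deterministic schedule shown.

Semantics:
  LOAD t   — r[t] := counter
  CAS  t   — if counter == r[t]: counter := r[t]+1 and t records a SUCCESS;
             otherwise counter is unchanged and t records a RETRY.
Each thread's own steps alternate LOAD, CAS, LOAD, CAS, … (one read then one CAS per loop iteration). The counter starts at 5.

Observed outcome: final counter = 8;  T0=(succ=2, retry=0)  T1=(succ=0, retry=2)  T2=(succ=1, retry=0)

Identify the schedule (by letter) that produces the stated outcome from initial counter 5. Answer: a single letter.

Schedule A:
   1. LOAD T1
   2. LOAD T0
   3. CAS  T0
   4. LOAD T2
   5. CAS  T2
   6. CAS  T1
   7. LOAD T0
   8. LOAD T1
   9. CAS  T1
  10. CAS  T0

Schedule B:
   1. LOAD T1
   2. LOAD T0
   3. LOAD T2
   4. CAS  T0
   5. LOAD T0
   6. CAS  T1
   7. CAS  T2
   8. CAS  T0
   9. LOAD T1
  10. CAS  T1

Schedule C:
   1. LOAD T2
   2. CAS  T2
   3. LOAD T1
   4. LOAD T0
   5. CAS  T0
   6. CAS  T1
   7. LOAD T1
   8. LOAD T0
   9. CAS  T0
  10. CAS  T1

C

Simulating candidate C:
#1 T2 reads 5
#2 T2 CAS(5→6) writes; counter now 6
#3 T1 reads 6
#4 T0 reads 6
#5 T0 CAS(6→7) writes; counter now 7
#6 T1 CAS(6→7) fails; counter now 7
#7 T1 reads 7
#8 T0 reads 7
#9 T0 CAS(7→8) writes; counter now 8
#10 T1 CAS(7→8) fails; counter now 8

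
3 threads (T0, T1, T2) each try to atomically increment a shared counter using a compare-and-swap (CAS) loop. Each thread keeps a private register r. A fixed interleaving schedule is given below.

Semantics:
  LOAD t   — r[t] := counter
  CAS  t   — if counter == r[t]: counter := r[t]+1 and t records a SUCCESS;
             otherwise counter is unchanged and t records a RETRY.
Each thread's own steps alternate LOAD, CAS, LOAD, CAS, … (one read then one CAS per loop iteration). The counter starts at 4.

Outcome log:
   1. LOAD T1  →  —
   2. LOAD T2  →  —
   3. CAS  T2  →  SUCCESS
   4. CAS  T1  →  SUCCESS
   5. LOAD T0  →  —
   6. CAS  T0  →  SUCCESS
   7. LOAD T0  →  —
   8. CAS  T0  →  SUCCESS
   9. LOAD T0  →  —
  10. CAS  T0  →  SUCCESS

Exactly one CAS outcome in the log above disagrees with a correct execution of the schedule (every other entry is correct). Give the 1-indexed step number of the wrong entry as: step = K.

step = 4

Reference trace:
   1) LOAD T1:  M=4  r_T1=4
   2) LOAD T2:  M=4  r_T2=4
   3) CAS  T2:  M=5  r_T2=4 ✓
   4) CAS  T1:  M=5  r_T1=4 ✗
   5) LOAD T0:  M=5  r_T0=5
   6) CAS  T0:  M=6  r_T0=5 ✓
   7) LOAD T0:  M=6  r_T0=6
   8) CAS  T0:  M=7  r_T0=6 ✓
   9) LOAD T0:  M=7  r_T0=7
  10) CAS  T0:  M=8  r_T0=7 ✓
Log disagrees first at step 4.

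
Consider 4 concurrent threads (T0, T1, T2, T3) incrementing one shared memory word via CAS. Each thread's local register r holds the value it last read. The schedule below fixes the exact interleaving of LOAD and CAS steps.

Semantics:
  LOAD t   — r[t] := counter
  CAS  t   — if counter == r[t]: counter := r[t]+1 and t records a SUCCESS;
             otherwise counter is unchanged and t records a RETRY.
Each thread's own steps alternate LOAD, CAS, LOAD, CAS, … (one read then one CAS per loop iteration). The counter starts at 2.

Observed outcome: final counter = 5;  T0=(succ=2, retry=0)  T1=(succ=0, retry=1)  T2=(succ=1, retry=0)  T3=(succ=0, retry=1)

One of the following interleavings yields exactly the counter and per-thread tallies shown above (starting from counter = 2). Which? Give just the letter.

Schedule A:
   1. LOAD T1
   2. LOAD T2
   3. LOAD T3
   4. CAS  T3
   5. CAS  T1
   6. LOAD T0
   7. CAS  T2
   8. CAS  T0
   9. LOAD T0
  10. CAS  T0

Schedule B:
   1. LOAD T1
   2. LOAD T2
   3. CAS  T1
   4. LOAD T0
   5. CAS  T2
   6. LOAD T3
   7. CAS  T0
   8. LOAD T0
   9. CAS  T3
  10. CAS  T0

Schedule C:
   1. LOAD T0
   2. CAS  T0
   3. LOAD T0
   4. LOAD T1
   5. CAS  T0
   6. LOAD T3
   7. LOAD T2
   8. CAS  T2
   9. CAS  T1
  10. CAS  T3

Run C:
1. LOAD T0 → mem=2 r[T0]=2 [LOAD]
2. CAS T0 → mem=3 r[T0]=2 [OK]
3. LOAD T0 → mem=3 r[T0]=3 [LOAD]
4. LOAD T1 → mem=3 r[T1]=3 [LOAD]
5. CAS T0 → mem=4 r[T0]=3 [OK]
6. LOAD T3 → mem=4 r[T3]=4 [LOAD]
7. LOAD T2 → mem=4 r[T2]=4 [LOAD]
8. CAS T2 → mem=5 r[T2]=4 [OK]
9. CAS T1 → mem=5 r[T1]=3 [RETRY]
10. CAS T3 → mem=5 r[T3]=4 [RETRY]

C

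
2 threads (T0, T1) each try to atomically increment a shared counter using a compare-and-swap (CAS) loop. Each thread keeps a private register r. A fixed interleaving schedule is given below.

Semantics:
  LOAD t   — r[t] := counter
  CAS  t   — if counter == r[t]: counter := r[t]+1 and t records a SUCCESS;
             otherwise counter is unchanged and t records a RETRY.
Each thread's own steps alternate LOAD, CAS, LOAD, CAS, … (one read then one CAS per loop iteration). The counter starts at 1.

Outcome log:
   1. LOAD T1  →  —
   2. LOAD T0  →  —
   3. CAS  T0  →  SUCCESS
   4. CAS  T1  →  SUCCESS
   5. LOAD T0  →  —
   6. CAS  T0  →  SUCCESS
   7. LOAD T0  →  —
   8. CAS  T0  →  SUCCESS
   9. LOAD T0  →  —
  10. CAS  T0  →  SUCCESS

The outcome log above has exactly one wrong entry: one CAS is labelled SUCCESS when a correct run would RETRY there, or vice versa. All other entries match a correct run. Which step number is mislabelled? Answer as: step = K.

step = 4

Reference trace:
step 1: T1 LOAD ⇒ load; ctr=1 reg=1
step 2: T0 LOAD ⇒ load; ctr=1 reg=1
step 3: T0 CAS ⇒ ok; ctr=2 reg=1
step 4: T1 CAS ⇒ retry; ctr=2 reg=1
step 5: T0 LOAD ⇒ load; ctr=2 reg=2
step 6: T0 CAS ⇒ ok; ctr=3 reg=2
step 7: T0 LOAD ⇒ load; ctr=3 reg=3
step 8: T0 CAS ⇒ ok; ctr=4 reg=3
step 9: T0 LOAD ⇒ load; ctr=4 reg=4
step 10: T0 CAS ⇒ ok; ctr=5 reg=4
Mismatch at 4.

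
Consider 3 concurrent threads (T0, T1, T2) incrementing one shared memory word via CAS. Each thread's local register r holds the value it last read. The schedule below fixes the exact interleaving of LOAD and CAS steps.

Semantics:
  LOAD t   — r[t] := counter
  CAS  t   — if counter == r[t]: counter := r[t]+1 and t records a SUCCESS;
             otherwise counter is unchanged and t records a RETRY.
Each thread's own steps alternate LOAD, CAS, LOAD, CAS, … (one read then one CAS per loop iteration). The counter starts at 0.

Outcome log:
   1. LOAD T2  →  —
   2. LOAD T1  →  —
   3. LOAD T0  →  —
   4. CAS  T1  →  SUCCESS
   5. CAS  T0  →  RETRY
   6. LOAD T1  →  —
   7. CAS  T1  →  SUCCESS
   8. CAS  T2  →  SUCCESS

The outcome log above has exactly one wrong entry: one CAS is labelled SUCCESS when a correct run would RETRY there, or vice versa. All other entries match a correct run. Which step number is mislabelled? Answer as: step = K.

Correct run:
#1 T2 reads 0
#2 T1 reads 0
#3 T0 reads 0
#4 T1 CAS(0→1) writes; counter now 1
#5 T0 CAS(0→1) fails; counter now 1
#6 T1 reads 1
#7 T1 CAS(1→2) writes; counter now 2
#8 T2 CAS(0→1) fails; counter now 2
Mismatch at 8.

step = 8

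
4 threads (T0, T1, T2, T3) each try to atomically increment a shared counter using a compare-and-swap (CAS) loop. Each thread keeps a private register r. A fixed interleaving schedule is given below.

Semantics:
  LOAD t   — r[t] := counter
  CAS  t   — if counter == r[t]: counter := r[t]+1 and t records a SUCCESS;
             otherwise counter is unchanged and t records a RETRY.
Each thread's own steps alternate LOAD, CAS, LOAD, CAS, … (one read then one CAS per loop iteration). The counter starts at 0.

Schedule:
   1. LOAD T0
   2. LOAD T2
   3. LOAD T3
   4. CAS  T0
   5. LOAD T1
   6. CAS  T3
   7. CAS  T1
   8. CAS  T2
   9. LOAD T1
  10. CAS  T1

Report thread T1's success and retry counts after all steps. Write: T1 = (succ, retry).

#1 T0 reads 0
#2 T2 reads 0
#3 T3 reads 0
#4 T0 CAS(0→1) writes; counter now 1
#5 T1 reads 1
#6 T3 CAS(0→1) fails; counter now 1
#7 T1 CAS(1→2) writes; counter now 2
#8 T2 CAS(0→1) fails; counter now 2
#9 T1 reads 2
#10 T1 CAS(2→3) writes; counter now 3

T1 = (2, 0)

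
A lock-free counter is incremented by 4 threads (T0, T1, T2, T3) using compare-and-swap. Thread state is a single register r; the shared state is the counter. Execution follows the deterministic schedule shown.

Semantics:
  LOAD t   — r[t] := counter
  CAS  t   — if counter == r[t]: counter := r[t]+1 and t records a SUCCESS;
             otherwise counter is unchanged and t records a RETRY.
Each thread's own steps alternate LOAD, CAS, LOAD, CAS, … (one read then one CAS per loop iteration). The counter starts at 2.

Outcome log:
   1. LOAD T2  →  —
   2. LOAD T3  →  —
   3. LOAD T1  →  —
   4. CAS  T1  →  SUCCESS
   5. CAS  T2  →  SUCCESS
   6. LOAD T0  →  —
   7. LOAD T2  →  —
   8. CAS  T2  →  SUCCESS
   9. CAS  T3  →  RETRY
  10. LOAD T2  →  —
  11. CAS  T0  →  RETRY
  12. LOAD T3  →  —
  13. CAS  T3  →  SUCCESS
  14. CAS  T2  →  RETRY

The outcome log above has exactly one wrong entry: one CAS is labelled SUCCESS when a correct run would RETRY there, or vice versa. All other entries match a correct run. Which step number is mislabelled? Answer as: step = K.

Reference trace:
[1] T2.load  rd  (counter 2, T2.r 2)
[2] T3.load  rd  (counter 2, T3.r 2)
[3] T1.load  rd  (counter 2, T1.r 2)
[4] T1.cas  hit  (counter 3, T1.r 2)
[5] T2.cas  miss  (counter 3, T2.r 2)
[6] T0.load  rd  (counter 3, T0.r 3)
[7] T2.load  rd  (counter 3, T2.r 3)
[8] T2.cas  hit  (counter 4, T2.r 3)
[9] T3.cas  miss  (counter 4, T3.r 2)
[10] T2.load  rd  (counter 4, T2.r 4)
[11] T0.cas  miss  (counter 4, T0.r 3)
[12] T3.load  rd  (counter 4, T3.r 4)
[13] T3.cas  hit  (counter 5, T3.r 4)
[14] T2.cas  miss  (counter 5, T2.r 4)
Log disagrees first at step 5.

step = 5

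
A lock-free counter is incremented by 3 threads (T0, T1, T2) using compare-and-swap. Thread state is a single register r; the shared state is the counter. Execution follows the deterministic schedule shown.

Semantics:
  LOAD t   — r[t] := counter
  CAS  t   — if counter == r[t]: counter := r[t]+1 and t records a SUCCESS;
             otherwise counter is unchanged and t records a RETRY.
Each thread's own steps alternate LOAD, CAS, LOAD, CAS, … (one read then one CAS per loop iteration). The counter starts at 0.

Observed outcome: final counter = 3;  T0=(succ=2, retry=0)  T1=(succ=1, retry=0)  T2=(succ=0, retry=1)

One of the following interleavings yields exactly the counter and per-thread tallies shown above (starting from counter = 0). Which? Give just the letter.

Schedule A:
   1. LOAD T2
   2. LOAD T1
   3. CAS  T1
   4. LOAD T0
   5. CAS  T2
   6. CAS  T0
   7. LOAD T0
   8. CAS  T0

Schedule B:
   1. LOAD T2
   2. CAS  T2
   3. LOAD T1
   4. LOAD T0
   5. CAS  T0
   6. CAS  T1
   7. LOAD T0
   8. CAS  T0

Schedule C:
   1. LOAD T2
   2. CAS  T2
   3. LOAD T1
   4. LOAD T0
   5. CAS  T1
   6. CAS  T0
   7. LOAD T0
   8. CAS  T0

A

Simulating candidate A:
[1] T2.load  rd  (counter 0, T2.r 0)
[2] T1.load  rd  (counter 0, T1.r 0)
[3] T1.cas  hit  (counter 1, T1.r 0)
[4] T0.load  rd  (counter 1, T0.r 1)
[5] T2.cas  miss  (counter 1, T2.r 0)
[6] T0.cas  hit  (counter 2, T0.r 1)
[7] T0.load  rd  (counter 2, T0.r 2)
[8] T0.cas  hit  (counter 3, T0.r 2)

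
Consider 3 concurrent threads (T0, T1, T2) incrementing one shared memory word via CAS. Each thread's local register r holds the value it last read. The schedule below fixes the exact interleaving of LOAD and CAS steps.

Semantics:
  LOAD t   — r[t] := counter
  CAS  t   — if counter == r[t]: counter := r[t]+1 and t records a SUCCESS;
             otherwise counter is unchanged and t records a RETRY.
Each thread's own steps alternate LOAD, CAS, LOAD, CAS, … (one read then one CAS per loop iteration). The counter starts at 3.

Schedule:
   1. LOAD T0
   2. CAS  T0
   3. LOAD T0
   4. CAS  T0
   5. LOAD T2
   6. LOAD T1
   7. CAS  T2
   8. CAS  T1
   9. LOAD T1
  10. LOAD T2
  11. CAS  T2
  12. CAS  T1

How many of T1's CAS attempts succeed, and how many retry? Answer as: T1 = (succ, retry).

#1 T0 reads 3
#2 T0 CAS(3→4) writes; counter now 4
#3 T0 reads 4
#4 T0 CAS(4→5) writes; counter now 5
#5 T2 reads 5
#6 T1 reads 5
#7 T2 CAS(5→6) writes; counter now 6
#8 T1 CAS(5→6) fails; counter now 6
#9 T1 reads 6
#10 T2 reads 6
#11 T2 CAS(6→7) writes; counter now 7
#12 T1 CAS(6→7) fails; counter now 7

T1 = (0, 2)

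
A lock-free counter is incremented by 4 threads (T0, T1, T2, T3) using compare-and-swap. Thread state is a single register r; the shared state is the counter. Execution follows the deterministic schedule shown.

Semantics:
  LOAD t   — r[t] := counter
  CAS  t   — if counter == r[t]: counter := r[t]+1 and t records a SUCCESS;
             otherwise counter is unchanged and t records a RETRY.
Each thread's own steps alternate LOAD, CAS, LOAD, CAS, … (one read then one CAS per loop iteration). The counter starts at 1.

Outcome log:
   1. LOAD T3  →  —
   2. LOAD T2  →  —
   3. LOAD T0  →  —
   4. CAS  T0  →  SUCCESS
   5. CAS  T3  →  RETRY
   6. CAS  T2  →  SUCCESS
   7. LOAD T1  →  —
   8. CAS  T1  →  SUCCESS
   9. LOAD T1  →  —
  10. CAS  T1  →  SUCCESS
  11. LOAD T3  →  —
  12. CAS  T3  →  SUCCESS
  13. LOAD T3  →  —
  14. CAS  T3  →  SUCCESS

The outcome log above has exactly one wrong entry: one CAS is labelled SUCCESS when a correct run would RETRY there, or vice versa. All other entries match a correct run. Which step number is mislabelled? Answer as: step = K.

Reference trace:
T3 LOAD — after: cnt=1, r=1 — load
T2 LOAD — after: cnt=1, r=1 — load
T0 LOAD — after: cnt=1, r=1 — load
T0 CAS — after: cnt=2, r=1 — ok
T3 CAS — after: cnt=2, r=1 — retry
T2 CAS — after: cnt=2, r=1 — retry
T1 LOAD — after: cnt=2, r=2 — load
T1 CAS — after: cnt=3, r=2 — ok
T1 LOAD — after: cnt=3, r=3 — load
T1 CAS — after: cnt=4, r=3 — ok
T3 LOAD — after: cnt=4, r=4 — load
T3 CAS — after: cnt=5, r=4 — ok
T3 LOAD — after: cnt=5, r=5 — load
T3 CAS — after: cnt=6, r=5 — ok
Log disagrees first at step 6.

step = 6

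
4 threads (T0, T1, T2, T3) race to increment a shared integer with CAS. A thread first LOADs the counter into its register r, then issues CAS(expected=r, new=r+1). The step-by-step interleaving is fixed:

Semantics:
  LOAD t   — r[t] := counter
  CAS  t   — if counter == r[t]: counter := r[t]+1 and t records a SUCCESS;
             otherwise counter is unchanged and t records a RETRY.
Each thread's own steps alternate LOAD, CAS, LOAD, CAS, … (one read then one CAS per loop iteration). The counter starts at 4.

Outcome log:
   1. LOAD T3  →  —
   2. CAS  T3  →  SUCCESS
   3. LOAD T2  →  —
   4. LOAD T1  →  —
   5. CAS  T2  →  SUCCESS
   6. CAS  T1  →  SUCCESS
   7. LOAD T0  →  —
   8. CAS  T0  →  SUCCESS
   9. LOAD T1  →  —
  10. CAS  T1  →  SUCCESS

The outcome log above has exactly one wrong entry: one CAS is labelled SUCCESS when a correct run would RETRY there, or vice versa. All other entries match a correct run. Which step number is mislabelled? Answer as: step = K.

step = 6

Reference trace:
[1] T3.load  rd  (counter 4, T3.r 4)
[2] T3.cas  hit  (counter 5, T3.r 4)
[3] T2.load  rd  (counter 5, T2.r 5)
[4] T1.load  rd  (counter 5, T1.r 5)
[5] T2.cas  hit  (counter 6, T2.r 5)
[6] T1.cas  miss  (counter 6, T1.r 5)
[7] T0.load  rd  (counter 6, T0.r 6)
[8] T0.cas  hit  (counter 7, T0.r 6)
[9] T1.load  rd  (counter 7, T1.r 7)
[10] T1.cas  hit  (counter 8, T1.r 7)
Log disagrees first at step 6.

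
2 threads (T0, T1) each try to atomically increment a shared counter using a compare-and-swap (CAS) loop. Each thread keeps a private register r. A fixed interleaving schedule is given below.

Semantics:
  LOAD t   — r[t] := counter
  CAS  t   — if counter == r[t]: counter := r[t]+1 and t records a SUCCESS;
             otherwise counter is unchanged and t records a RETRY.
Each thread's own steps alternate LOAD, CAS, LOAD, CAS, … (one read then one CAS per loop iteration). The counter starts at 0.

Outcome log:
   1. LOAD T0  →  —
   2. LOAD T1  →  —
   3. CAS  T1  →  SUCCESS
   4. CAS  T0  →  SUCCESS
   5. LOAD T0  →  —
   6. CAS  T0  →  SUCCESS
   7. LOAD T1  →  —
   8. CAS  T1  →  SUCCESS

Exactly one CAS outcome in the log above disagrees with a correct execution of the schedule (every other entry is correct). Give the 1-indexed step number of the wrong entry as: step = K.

Reference trace:
   1) LOAD T0:  M=0  r_T0=0
   2) LOAD T1:  M=0  r_T1=0
   3) CAS  T1:  M=1  r_T1=0 ✓
   4) CAS  T0:  M=1  r_T0=0 ✗
   5) LOAD T0:  M=1  r_T0=1
   6) CAS  T0:  M=2  r_T0=1 ✓
   7) LOAD T1:  M=2  r_T1=2
   8) CAS  T1:  M=3  r_T1=2 ✓
Log disagrees first at step 4.

step = 4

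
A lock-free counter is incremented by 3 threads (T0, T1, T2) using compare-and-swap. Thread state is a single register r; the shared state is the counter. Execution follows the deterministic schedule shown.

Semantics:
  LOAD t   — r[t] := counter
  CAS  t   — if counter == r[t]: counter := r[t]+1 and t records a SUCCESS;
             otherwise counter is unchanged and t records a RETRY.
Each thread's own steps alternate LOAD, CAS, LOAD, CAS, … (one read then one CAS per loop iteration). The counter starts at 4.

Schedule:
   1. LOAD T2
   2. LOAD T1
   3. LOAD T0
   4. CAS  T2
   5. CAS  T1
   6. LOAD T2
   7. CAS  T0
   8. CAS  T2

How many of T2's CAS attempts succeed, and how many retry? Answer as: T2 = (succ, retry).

step 1: T2 LOAD ⇒ load; ctr=4 reg=4
step 2: T1 LOAD ⇒ load; ctr=4 reg=4
step 3: T0 LOAD ⇒ load; ctr=4 reg=4
step 4: T2 CAS ⇒ ok; ctr=5 reg=4
step 5: T1 CAS ⇒ retry; ctr=5 reg=4
step 6: T2 LOAD ⇒ load; ctr=5 reg=5
step 7: T0 CAS ⇒ retry; ctr=5 reg=4
step 8: T2 CAS ⇒ ok; ctr=6 reg=5

T2 = (2, 0)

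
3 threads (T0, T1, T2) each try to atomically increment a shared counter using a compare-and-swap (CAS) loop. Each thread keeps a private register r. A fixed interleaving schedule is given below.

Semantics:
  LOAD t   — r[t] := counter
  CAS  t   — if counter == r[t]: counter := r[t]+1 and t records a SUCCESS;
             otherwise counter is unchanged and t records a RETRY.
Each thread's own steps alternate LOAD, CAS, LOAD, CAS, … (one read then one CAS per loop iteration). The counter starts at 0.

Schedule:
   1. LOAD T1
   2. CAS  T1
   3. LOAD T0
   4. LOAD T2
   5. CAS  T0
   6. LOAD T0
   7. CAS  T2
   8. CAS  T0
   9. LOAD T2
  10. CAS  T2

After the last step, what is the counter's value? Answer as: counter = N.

[1] T1.load  rd  (counter 0, T1.r 0)
[2] T1.cas  hit  (counter 1, T1.r 0)
[3] T0.load  rd  (counter 1, T0.r 1)
[4] T2.load  rd  (counter 1, T2.r 1)
[5] T0.cas  hit  (counter 2, T0.r 1)
[6] T0.load  rd  (counter 2, T0.r 2)
[7] T2.cas  miss  (counter 2, T2.r 1)
[8] T0.cas  hit  (counter 3, T0.r 2)
[9] T2.load  rd  (counter 3, T2.r 3)
[10] T2.cas  hit  (counter 4, T2.r 3)

counter = 4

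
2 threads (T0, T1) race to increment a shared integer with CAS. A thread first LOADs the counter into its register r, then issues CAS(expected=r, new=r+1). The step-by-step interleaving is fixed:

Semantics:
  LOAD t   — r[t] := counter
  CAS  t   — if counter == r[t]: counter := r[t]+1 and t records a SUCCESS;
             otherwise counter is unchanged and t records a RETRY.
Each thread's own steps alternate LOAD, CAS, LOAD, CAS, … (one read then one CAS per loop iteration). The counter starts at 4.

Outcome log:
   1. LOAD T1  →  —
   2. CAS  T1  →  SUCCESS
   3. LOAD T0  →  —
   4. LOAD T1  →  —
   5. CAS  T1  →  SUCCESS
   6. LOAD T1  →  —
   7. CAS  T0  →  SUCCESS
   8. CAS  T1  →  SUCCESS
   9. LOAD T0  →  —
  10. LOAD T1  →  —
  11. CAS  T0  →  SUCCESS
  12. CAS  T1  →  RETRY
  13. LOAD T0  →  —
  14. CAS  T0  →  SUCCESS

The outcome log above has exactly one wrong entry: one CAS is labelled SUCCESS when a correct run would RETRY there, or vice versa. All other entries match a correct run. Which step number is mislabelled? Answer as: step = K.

step = 7

Reference trace:
1. LOAD T1 → mem=4 r[T1]=4 [LOAD]
2. CAS T1 → mem=5 r[T1]=4 [OK]
3. LOAD T0 → mem=5 r[T0]=5 [LOAD]
4. LOAD T1 → mem=5 r[T1]=5 [LOAD]
5. CAS T1 → mem=6 r[T1]=5 [OK]
6. LOAD T1 → mem=6 r[T1]=6 [LOAD]
7. CAS T0 → mem=6 r[T0]=5 [RETRY]
8. CAS T1 → mem=7 r[T1]=6 [OK]
9. LOAD T0 → mem=7 r[T0]=7 [LOAD]
10. LOAD T1 → mem=7 r[T1]=7 [LOAD]
11. CAS T0 → mem=8 r[T0]=7 [OK]
12. CAS T1 → mem=8 r[T1]=7 [RETRY]
13. LOAD T0 → mem=8 r[T0]=8 [LOAD]
14. CAS T0 → mem=9 r[T0]=8 [OK]
Log disagrees first at step 7.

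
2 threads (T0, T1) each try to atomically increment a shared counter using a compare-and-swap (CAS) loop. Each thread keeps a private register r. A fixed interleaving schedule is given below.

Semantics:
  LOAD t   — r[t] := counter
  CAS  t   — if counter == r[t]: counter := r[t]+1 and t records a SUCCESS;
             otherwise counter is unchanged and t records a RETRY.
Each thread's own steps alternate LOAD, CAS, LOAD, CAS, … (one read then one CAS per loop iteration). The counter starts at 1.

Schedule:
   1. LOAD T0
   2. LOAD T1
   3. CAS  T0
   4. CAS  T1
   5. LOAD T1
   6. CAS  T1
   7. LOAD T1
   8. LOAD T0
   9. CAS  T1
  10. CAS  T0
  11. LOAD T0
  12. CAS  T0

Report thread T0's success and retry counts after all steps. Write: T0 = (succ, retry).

T0 = (2, 1)

[1] T0.load  rd  (counter 1, T0.r 1)
[2] T1.load  rd  (counter 1, T1.r 1)
[3] T0.cas  hit  (counter 2, T0.r 1)
[4] T1.cas  miss  (counter 2, T1.r 1)
[5] T1.load  rd  (counter 2, T1.r 2)
[6] T1.cas  hit  (counter 3, T1.r 2)
[7] T1.load  rd  (counter 3, T1.r 3)
[8] T0.load  rd  (counter 3, T0.r 3)
[9] T1.cas  hit  (counter 4, T1.r 3)
[10] T0.cas  miss  (counter 4, T0.r 3)
[11] T0.load  rd  (counter 4, T0.r 4)
[12] T0.cas  hit  (counter 5, T0.r 4)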